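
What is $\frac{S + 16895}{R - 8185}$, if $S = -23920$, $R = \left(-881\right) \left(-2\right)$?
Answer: $\frac{7025}{6423} \approx 1.0937$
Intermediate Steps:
$R = 1762$
$\frac{S + 16895}{R - 8185} = \frac{-23920 + 16895}{1762 - 8185} = - \frac{7025}{-6423} = \left(-7025\right) \left(- \frac{1}{6423}\right) = \frac{7025}{6423}$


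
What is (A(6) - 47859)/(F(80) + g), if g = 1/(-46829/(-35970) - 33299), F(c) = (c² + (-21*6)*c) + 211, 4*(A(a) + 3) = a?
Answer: 114646783917921/8309768950478 ≈ 13.797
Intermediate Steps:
A(a) = -3 + a/4
F(c) = 211 + c² - 126*c (F(c) = (c² - 126*c) + 211 = 211 + c² - 126*c)
g = -35970/1197718201 (g = 1/(-46829*(-1/35970) - 33299) = 1/(46829/35970 - 33299) = 1/(-1197718201/35970) = -35970/1197718201 ≈ -3.0032e-5)
(A(6) - 47859)/(F(80) + g) = ((-3 + (¼)*6) - 47859)/((211 + 80² - 126*80) - 35970/1197718201) = ((-3 + 3/2) - 47859)/((211 + 6400 - 10080) - 35970/1197718201) = (-3/2 - 47859)/(-3469 - 35970/1197718201) = -95721/(2*(-4154884475239/1197718201)) = -95721/2*(-1197718201/4154884475239) = 114646783917921/8309768950478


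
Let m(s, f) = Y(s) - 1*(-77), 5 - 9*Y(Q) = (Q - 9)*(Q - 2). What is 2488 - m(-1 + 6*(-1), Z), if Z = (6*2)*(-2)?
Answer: 21838/9 ≈ 2426.4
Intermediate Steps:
Y(Q) = 5/9 - (-9 + Q)*(-2 + Q)/9 (Y(Q) = 5/9 - (Q - 9)*(Q - 2)/9 = 5/9 - (-9 + Q)*(-2 + Q)/9)
Z = -24 (Z = 12*(-2) = -24)
m(s, f) = 680/9 - s²/9 + 11*s/9 (m(s, f) = (-13/9 - s²/9 + 11*s/9) - 1*(-77) = (-13/9 - s²/9 + 11*s/9) + 77 = 680/9 - s²/9 + 11*s/9)
2488 - m(-1 + 6*(-1), Z) = 2488 - (680/9 - (-1 + 6*(-1))²/9 + 11*(-1 + 6*(-1))/9) = 2488 - (680/9 - (-1 - 6)²/9 + 11*(-1 - 6)/9) = 2488 - (680/9 - ⅑*(-7)² + (11/9)*(-7)) = 2488 - (680/9 - ⅑*49 - 77/9) = 2488 - (680/9 - 49/9 - 77/9) = 2488 - 1*554/9 = 2488 - 554/9 = 21838/9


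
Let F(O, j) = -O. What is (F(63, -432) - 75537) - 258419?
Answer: -334019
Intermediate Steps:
(F(63, -432) - 75537) - 258419 = (-1*63 - 75537) - 258419 = (-63 - 75537) - 258419 = -75600 - 258419 = -334019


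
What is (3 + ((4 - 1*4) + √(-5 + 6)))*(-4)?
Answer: -16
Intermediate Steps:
(3 + ((4 - 1*4) + √(-5 + 6)))*(-4) = (3 + ((4 - 4) + √1))*(-4) = (3 + (0 + 1))*(-4) = (3 + 1)*(-4) = 4*(-4) = -16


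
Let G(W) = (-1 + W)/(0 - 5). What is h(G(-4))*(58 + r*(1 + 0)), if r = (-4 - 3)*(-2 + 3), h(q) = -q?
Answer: -51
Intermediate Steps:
G(W) = ⅕ - W/5 (G(W) = (-1 + W)/(-5) = (-1 + W)*(-⅕) = ⅕ - W/5)
r = -7 (r = -7*1 = -7)
h(G(-4))*(58 + r*(1 + 0)) = (-(⅕ - ⅕*(-4)))*(58 - 7*(1 + 0)) = (-(⅕ + ⅘))*(58 - 7*1) = (-1*1)*(58 - 7) = -1*51 = -51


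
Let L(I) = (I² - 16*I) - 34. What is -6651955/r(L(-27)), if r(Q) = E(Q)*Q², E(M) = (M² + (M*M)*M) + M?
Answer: -6651955/1819722250686431 ≈ -3.6555e-9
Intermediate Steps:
L(I) = -34 + I² - 16*I
E(M) = M + M² + M³ (E(M) = (M² + M²*M) + M = (M² + M³) + M = M + M² + M³)
r(Q) = Q³*(1 + Q + Q²) (r(Q) = (Q*(1 + Q + Q²))*Q² = Q³*(1 + Q + Q²))
-6651955/r(L(-27)) = -6651955*1/((1 + (-34 + (-27)² - 16*(-27)) + (-34 + (-27)² - 16*(-27))²)*(-34 + (-27)² - 16*(-27))³) = -6651955*1/((1 + (-34 + 729 + 432) + (-34 + 729 + 432)²)*(-34 + 729 + 432)³) = -6651955*1/(1431435383*(1 + 1127 + 1127²)) = -6651955*1/(1431435383*(1 + 1127 + 1270129)) = -6651955/(1431435383*1271257) = -6651955/1819722250686431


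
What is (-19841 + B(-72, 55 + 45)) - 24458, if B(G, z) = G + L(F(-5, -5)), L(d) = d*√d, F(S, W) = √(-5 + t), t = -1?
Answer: -44371 + (-6)^(¾) ≈ -44374.0 + 2.7108*I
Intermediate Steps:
F(S, W) = I*√6 (F(S, W) = √(-5 - 1) = √(-6) = I*√6)
L(d) = d^(3/2)
B(G, z) = G + 6^(¾)*I^(3/2) (B(G, z) = G + (I*√6)^(3/2) = G + 6^(¾)*I^(3/2))
(-19841 + B(-72, 55 + 45)) - 24458 = (-19841 + (-72 + 6^(¾)*I^(3/2))) - 24458 = (-19913 + 6^(¾)*I^(3/2)) - 24458 = -44371 + 6^(¾)*I^(3/2)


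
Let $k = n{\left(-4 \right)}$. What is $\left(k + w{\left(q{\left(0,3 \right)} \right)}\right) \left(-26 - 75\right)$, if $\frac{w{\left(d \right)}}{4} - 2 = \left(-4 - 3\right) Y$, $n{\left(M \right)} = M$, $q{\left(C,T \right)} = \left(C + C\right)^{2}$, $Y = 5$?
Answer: $13736$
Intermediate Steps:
$q{\left(C,T \right)} = 4 C^{2}$ ($q{\left(C,T \right)} = \left(2 C\right)^{2} = 4 C^{2}$)
$k = -4$
$w{\left(d \right)} = -132$ ($w{\left(d \right)} = 8 + 4 \left(-4 - 3\right) 5 = 8 + 4 \left(\left(-7\right) 5\right) = 8 + 4 \left(-35\right) = 8 - 140 = -132$)
$\left(k + w{\left(q{\left(0,3 \right)} \right)}\right) \left(-26 - 75\right) = \left(-4 - 132\right) \left(-26 - 75\right) = \left(-136\right) \left(-101\right) = 13736$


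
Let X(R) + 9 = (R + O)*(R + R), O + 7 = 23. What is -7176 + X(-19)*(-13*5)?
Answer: -14001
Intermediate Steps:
O = 16 (O = -7 + 23 = 16)
X(R) = -9 + 2*R*(16 + R) (X(R) = -9 + (R + 16)*(R + R) = -9 + (16 + R)*(2*R) = -9 + 2*R*(16 + R))
-7176 + X(-19)*(-13*5) = -7176 + (-9 + 2*(-19)**2 + 32*(-19))*(-13*5) = -7176 + (-9 + 2*361 - 608)*(-65) = -7176 + (-9 + 722 - 608)*(-65) = -7176 + 105*(-65) = -7176 - 6825 = -14001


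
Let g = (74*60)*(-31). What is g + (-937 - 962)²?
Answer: 3468561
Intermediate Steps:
g = -137640 (g = 4440*(-31) = -137640)
g + (-937 - 962)² = -137640 + (-937 - 962)² = -137640 + (-1899)² = -137640 + 3606201 = 3468561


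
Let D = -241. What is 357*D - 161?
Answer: -86198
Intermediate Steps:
357*D - 161 = 357*(-241) - 161 = -86037 - 161 = -86198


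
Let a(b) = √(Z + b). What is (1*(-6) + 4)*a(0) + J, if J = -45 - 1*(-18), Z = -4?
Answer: -27 - 4*I ≈ -27.0 - 4.0*I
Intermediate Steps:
J = -27 (J = -45 + 18 = -27)
a(b) = √(-4 + b)
(1*(-6) + 4)*a(0) + J = (1*(-6) + 4)*√(-4 + 0) - 27 = (-6 + 4)*√(-4) - 27 = -4*I - 27 = -27 - 4*I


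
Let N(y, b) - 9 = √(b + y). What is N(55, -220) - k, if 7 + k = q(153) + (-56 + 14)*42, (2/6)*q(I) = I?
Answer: 1321 + I*√165 ≈ 1321.0 + 12.845*I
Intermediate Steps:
q(I) = 3*I
N(y, b) = 9 + √(b + y)
k = -1312 (k = -7 + (3*153 + (-56 + 14)*42) = -7 + (459 - 42*42) = -7 + (459 - 1764) = -7 - 1305 = -1312)
N(55, -220) - k = (9 + √(-220 + 55)) - 1*(-1312) = (9 + √(-165)) + 1312 = (9 + I*√165) + 1312 = 1321 + I*√165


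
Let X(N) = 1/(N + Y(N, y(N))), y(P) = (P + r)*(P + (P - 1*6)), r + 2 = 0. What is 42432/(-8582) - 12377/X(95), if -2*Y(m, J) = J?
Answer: 449361209711/4291 ≈ 1.0472e+8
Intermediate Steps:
r = -2 (r = -2 + 0 = -2)
y(P) = (-6 + 2*P)*(-2 + P) (y(P) = (P - 2)*(P + (P - 1*6)) = (-2 + P)*(P + (P - 6)) = (-2 + P)*(P + (-6 + P)) = (-2 + P)*(-6 + 2*P) = (-6 + 2*P)*(-2 + P))
Y(m, J) = -J/2
X(N) = 1/(-6 - N² + 6*N) (X(N) = 1/(N - (12 - 10*N + 2*N²)/2) = 1/(N + (-6 - N² + 5*N)) = 1/(-6 - N² + 6*N))
42432/(-8582) - 12377/X(95) = 42432/(-8582) - 12377/((-1/(6 + 95² - 6*95))) = 42432*(-1/8582) - 12377/((-1/(6 + 9025 - 570))) = -21216/4291 - 12377/((-1/8461)) = -21216/4291 - 12377/((-1*1/8461)) = -21216/4291 - 12377/(-1/8461) = -21216/4291 - 12377*(-8461) = -21216/4291 + 104721797 = 449361209711/4291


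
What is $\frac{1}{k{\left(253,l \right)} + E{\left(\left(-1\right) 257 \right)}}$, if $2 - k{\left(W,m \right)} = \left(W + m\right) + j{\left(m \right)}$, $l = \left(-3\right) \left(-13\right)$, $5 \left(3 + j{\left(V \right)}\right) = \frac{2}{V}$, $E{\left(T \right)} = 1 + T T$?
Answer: $\frac{195}{12823783} \approx 1.5206 \cdot 10^{-5}$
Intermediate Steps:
$E{\left(T \right)} = 1 + T^{2}$
$j{\left(V \right)} = -3 + \frac{2}{5 V}$ ($j{\left(V \right)} = -3 + \frac{2 \frac{1}{V}}{5} = -3 + \frac{2}{5 V}$)
$l = 39$
$k{\left(W,m \right)} = 5 - W - m - \frac{2}{5 m}$ ($k{\left(W,m \right)} = 2 - \left(\left(W + m\right) - \left(3 - \frac{2}{5 m}\right)\right) = 2 - \left(-3 + W + m + \frac{2}{5 m}\right) = 5 - W - m - \frac{2}{5 m}$)
$\frac{1}{k{\left(253,l \right)} + E{\left(\left(-1\right) 257 \right)}} = \frac{1}{\left(5 - 253 - 39 - \frac{2}{5 \cdot 39}\right) + \left(1 + \left(\left(-1\right) 257\right)^{2}\right)} = \frac{1}{\left(5 - 253 - 39 - \frac{2}{195}\right) + \left(1 + \left(-257\right)^{2}\right)} = \frac{1}{\left(5 - 253 - 39 - \frac{2}{195}\right) + \left(1 + 66049\right)} = \frac{1}{- \frac{55967}{195} + 66050} = \frac{1}{\frac{12823783}{195}} = \frac{195}{12823783}$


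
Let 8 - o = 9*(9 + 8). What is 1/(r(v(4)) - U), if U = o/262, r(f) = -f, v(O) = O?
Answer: -262/903 ≈ -0.29014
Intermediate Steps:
o = -145 (o = 8 - 9*(9 + 8) = 8 - 9*17 = 8 - 1*153 = 8 - 153 = -145)
U = -145/262 ≈ -0.55344
1/(r(v(4)) - U) = 1/(-1*4 - 1*(-145/262)) = 1/(-4 + 145/262) = 1/(-903/262) = -262/903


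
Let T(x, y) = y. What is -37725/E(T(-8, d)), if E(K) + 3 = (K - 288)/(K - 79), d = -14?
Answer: -3508425/23 ≈ -1.5254e+5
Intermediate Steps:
E(K) = -3 + (-288 + K)/(-79 + K) (E(K) = -3 + (K - 288)/(K - 79) = -3 + (-288 + K)/(-79 + K))
-37725/E(T(-8, d)) = -37725*(-79 - 14)/(-51 - 2*(-14)) = -37725*(-93/(-51 + 28)) = -37725/((-1/93*(-23))) = -37725/23/93 = -37725*93/23 = -3508425/23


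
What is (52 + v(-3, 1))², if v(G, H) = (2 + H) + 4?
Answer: 3481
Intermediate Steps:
v(G, H) = 6 + H
(52 + v(-3, 1))² = (52 + (6 + 1))² = (52 + 7)² = 59² = 3481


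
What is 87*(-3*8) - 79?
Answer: -2167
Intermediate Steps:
87*(-3*8) - 79 = 87*(-24) - 79 = -2088 - 79 = -2167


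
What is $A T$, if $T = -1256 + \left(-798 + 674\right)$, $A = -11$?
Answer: $15180$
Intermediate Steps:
$T = -1380$ ($T = -1256 - 124 = -1380$)
$A T = \left(-11\right) \left(-1380\right) = 15180$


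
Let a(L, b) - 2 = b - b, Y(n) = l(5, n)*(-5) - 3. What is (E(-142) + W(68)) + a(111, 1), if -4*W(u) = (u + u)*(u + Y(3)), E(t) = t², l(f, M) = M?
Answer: 18466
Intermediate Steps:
Y(n) = -3 - 5*n (Y(n) = n*(-5) - 3 = -5*n - 3 = -3 - 5*n)
a(L, b) = 2 (a(L, b) = 2 + (b - b) = 2 + 0 = 2)
W(u) = -u*(-18 + u)/2 (W(u) = -(u + u)*(u + (-3 - 5*3))/4 = -2*u*(u + (-3 - 15))/4 = -2*u*(u - 18)/4 = -2*u*(-18 + u)/4 = -u*(-18 + u)/2)
(E(-142) + W(68)) + a(111, 1) = ((-142)² + (½)*68*(18 - 1*68)) + 2 = (20164 + (½)*68*(18 - 68)) + 2 = (20164 + (½)*68*(-50)) + 2 = (20164 - 1700) + 2 = 18464 + 2 = 18466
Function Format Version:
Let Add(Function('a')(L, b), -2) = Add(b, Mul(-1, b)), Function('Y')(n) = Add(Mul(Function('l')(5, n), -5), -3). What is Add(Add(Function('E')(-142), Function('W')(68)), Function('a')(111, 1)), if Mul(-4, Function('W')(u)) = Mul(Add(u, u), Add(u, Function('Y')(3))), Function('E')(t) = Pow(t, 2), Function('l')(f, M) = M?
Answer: 18466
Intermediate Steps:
Function('Y')(n) = Add(-3, Mul(-5, n)) (Function('Y')(n) = Add(Mul(n, -5), -3) = Add(Mul(-5, n), -3) = Add(-3, Mul(-5, n)))
Function('a')(L, b) = 2 (Function('a')(L, b) = Add(2, Add(b, Mul(-1, b))) = Add(2, 0) = 2)
Function('W')(u) = Mul(Rational(-1, 2), u, Add(-18, u)) (Function('W')(u) = Mul(Rational(-1, 4), Mul(Add(u, u), Add(u, Add(-3, Mul(-5, 3))))) = Mul(Rational(-1, 4), Mul(Mul(2, u), Add(u, Add(-3, -15)))) = Mul(Rational(-1, 4), Mul(Mul(2, u), Add(u, -18))) = Mul(Rational(-1, 4), Mul(Mul(2, u), Add(-18, u))) = Mul(Rational(-1, 4), Mul(2, u, Add(-18, u))) = Mul(Rational(-1, 2), u, Add(-18, u)))
Add(Add(Function('E')(-142), Function('W')(68)), Function('a')(111, 1)) = Add(Add(Pow(-142, 2), Mul(Rational(1, 2), 68, Add(18, Mul(-1, 68)))), 2) = Add(Add(20164, Mul(Rational(1, 2), 68, Add(18, -68))), 2) = Add(Add(20164, Mul(Rational(1, 2), 68, -50)), 2) = Add(Add(20164, -1700), 2) = Add(18464, 2) = 18466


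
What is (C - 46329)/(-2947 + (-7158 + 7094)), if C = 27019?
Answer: 19310/3011 ≈ 6.4132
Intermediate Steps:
(C - 46329)/(-2947 + (-7158 + 7094)) = (27019 - 46329)/(-2947 + (-7158 + 7094)) = -19310/(-2947 - 64) = -19310/(-3011) = -19310*(-1/3011) = 19310/3011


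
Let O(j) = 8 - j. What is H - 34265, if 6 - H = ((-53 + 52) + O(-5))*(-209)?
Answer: -31751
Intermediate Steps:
H = 2514 (H = 6 - ((-53 + 52) + (8 - 1*(-5)))*(-209) = 6 - (-1 + (8 + 5))*(-209) = 6 - (-1 + 13)*(-209) = 6 - 12*(-209) = 6 - 1*(-2508) = 6 + 2508 = 2514)
H - 34265 = 2514 - 34265 = -31751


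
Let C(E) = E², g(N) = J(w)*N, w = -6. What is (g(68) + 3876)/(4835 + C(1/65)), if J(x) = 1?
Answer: 4165850/5106969 ≈ 0.81572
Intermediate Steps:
g(N) = N (g(N) = 1*N = N)
(g(68) + 3876)/(4835 + C(1/65)) = (68 + 3876)/(4835 + (1/65)²) = 3944/(4835 + (1/65)²) = 3944/(4835 + 1/4225) = 3944/(20427876/4225) = 3944*(4225/20427876) = 4165850/5106969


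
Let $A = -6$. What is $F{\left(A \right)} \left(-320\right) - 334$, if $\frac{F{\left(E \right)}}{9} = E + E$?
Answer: $34226$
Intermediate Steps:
$F{\left(E \right)} = 18 E$ ($F{\left(E \right)} = 9 \left(E + E\right) = 9 \cdot 2 E = 18 E$)
$F{\left(A \right)} \left(-320\right) - 334 = 18 \left(-6\right) \left(-320\right) - 334 = \left(-108\right) \left(-320\right) - 334 = 34560 - 334 = 34226$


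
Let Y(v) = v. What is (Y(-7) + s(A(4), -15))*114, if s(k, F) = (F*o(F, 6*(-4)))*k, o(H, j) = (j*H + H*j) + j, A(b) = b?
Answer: -4761438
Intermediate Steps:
o(H, j) = j + 2*H*j (o(H, j) = (H*j + H*j) + j = 2*H*j + j = j + 2*H*j)
s(k, F) = F*k*(-24 - 48*F) (s(k, F) = (F*((6*(-4))*(1 + 2*F)))*k = (F*(-24*(1 + 2*F)))*k = (F*(-24 - 48*F))*k = F*k*(-24 - 48*F))
(Y(-7) + s(A(4), -15))*114 = (-7 + 24*(-15)*4*(-1 - 2*(-15)))*114 = (-7 + 24*(-15)*4*(-1 + 30))*114 = (-7 + 24*(-15)*4*29)*114 = (-7 - 41760)*114 = -41767*114 = -4761438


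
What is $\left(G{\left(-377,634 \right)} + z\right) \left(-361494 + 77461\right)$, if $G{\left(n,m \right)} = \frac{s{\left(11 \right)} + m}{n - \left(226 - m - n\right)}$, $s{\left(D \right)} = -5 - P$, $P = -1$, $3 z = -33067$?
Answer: $\frac{1625105034688}{519} \approx 3.1312 \cdot 10^{9}$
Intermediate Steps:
$z = - \frac{33067}{3}$ ($z = \frac{1}{3} \left(-33067\right) = - \frac{33067}{3} \approx -11022.0$)
$s{\left(D \right)} = -4$ ($s{\left(D \right)} = -5 - -1 = -5 + 1 = -4$)
$G{\left(n,m \right)} = \frac{-4 + m}{-226 + m + 2 n}$ ($G{\left(n,m \right)} = \frac{-4 + m}{n - \left(226 - m - n\right)} = \frac{-4 + m}{n + \left(-226 + m + n\right)} = \frac{-4 + m}{-226 + m + 2 n}$)
$\left(G{\left(-377,634 \right)} + z\right) \left(-361494 + 77461\right) = \left(\frac{-4 + 634}{-226 + 634 + 2 \left(-377\right)} - \frac{33067}{3}\right) \left(-361494 + 77461\right) = \left(\frac{1}{-226 + 634 - 754} \cdot 630 - \frac{33067}{3}\right) \left(-284033\right) = \left(\frac{1}{-346} \cdot 630 - \frac{33067}{3}\right) \left(-284033\right) = \left(\left(- \frac{1}{346}\right) 630 - \frac{33067}{3}\right) \left(-284033\right) = \left(- \frac{315}{173} - \frac{33067}{3}\right) \left(-284033\right) = \left(- \frac{5721536}{519}\right) \left(-284033\right) = \frac{1625105034688}{519}$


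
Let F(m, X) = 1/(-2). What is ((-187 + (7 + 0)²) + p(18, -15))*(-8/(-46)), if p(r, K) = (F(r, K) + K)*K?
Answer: 378/23 ≈ 16.435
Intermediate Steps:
F(m, X) = -½ (F(m, X) = 1*(-½) = -½)
p(r, K) = K*(-½ + K) (p(r, K) = (-½ + K)*K = K*(-½ + K))
((-187 + (7 + 0)²) + p(18, -15))*(-8/(-46)) = ((-187 + (7 + 0)²) - 15*(-½ - 15))*(-8/(-46)) = ((-187 + 7²) - 15*(-31/2))*(-8*(-1/46)) = ((-187 + 49) + 465/2)*(4/23) = (-138 + 465/2)*(4/23) = (189/2)*(4/23) = 378/23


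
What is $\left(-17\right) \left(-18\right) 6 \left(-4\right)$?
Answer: $-7344$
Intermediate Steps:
$\left(-17\right) \left(-18\right) 6 \left(-4\right) = 306 \left(-24\right) = -7344$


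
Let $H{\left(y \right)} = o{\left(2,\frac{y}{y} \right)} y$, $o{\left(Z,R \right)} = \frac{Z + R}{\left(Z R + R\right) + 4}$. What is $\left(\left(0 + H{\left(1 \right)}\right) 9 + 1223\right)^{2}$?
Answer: $\frac{73753744}{49} \approx 1.5052 \cdot 10^{6}$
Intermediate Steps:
$o{\left(Z,R \right)} = \frac{R + Z}{4 + R + R Z}$ ($o{\left(Z,R \right)} = \frac{R + Z}{\left(R Z + R\right) + 4} = \frac{R + Z}{\left(R + R Z\right) + 4} = \frac{R + Z}{4 + R + R Z}$)
$H{\left(y \right)} = \frac{3 y}{7}$ ($H{\left(y \right)} = \frac{\frac{y}{y} + 2}{4 + \frac{y}{y} + \frac{y}{y} 2} y = \frac{1 + 2}{4 + 1 + 1 \cdot 2} y = \frac{1}{4 + 1 + 2} \cdot 3 y = \frac{1}{7} \cdot 3 y = \frac{3 y}{7}$)
$\left(\left(0 + H{\left(1 \right)}\right) 9 + 1223\right)^{2} = \left(\left(0 + \frac{3}{7} \cdot 1\right) 9 + 1223\right)^{2} = \left(\left(0 + \frac{3}{7}\right) 9 + 1223\right)^{2} = \left(\frac{3}{7} \cdot 9 + 1223\right)^{2} = \left(\frac{27}{7} + 1223\right)^{2} = \left(\frac{8588}{7}\right)^{2} = \frac{73753744}{49}$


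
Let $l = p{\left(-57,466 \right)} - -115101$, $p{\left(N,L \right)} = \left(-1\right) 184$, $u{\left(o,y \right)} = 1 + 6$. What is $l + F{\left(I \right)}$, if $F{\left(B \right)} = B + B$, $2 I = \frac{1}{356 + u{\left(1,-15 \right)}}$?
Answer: $\frac{41714872}{363} \approx 1.1492 \cdot 10^{5}$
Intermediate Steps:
$u{\left(o,y \right)} = 7$
$p{\left(N,L \right)} = -184$
$I = \frac{1}{726}$ ($I = \frac{1}{2 \left(356 + 7\right)} = \frac{1}{2 \cdot 363} = \frac{1}{2} \cdot \frac{1}{363} = \frac{1}{726} \approx 0.0013774$)
$F{\left(B \right)} = 2 B$
$l = 114917$ ($l = -184 - -115101 = -184 + 115101 = 114917$)
$l + F{\left(I \right)} = 114917 + 2 \cdot \frac{1}{726} = 114917 + \frac{1}{363} = \frac{41714872}{363}$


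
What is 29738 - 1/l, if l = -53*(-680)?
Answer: 1071757519/36040 ≈ 29738.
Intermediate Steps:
l = 36040
29738 - 1/l = 29738 - 1/36040 = 1071757519/36040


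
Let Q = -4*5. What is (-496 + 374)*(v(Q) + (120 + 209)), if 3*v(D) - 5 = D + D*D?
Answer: -167384/3 ≈ -55795.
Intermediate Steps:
Q = -20
v(D) = 5/3 + D/3 + D²/3 (v(D) = 5/3 + (D + D*D)/3 = 5/3 + (D + D²)/3 = 5/3 + (D/3 + D²/3) = 5/3 + D/3 + D²/3)
(-496 + 374)*(v(Q) + (120 + 209)) = (-496 + 374)*((5/3 + (⅓)*(-20) + (⅓)*(-20)²) + (120 + 209)) = -122*((5/3 - 20/3 + (⅓)*400) + 329) = -122*((5/3 - 20/3 + 400/3) + 329) = -122*(385/3 + 329) = -122*1372/3 = -167384/3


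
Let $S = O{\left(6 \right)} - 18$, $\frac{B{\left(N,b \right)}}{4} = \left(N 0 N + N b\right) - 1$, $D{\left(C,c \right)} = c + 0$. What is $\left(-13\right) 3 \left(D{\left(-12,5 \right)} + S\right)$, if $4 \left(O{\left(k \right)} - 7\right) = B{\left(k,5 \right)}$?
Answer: $-897$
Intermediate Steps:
$D{\left(C,c \right)} = c$
$B{\left(N,b \right)} = -4 + 4 N b$ ($B{\left(N,b \right)} = 4 \left(\left(N 0 N + N b\right) - 1\right) = 4 \left(\left(0 N + N b\right) - 1\right) = 4 \left(\left(0 + N b\right) - 1\right) = 4 \left(N b - 1\right) = 4 \left(-1 + N b\right) = -4 + 4 N b$)
$O{\left(k \right)} = 6 + 5 k$ ($O{\left(k \right)} = 7 + \frac{-4 + 4 k 5}{4} = 7 + \frac{-4 + 20 k}{4} = 7 + \left(-1 + 5 k\right) = 6 + 5 k$)
$S = 18$ ($S = \left(6 + 5 \cdot 6\right) - 18 = \left(6 + 30\right) - 18 = 36 - 18 = 18$)
$\left(-13\right) 3 \left(D{\left(-12,5 \right)} + S\right) = \left(-13\right) 3 \left(5 + 18\right) = \left(-39\right) 23 = -897$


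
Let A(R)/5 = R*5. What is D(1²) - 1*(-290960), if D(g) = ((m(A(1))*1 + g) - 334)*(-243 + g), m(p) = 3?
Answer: 370820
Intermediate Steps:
A(R) = 25*R (A(R) = 5*(R*5) = 5*(5*R) = 25*R)
D(g) = (-331 + g)*(-243 + g) (D(g) = ((3*1 + g) - 334)*(-243 + g) = ((3 + g) - 334)*(-243 + g) = (-331 + g)*(-243 + g))
D(1²) - 1*(-290960) = (80433 + (1²)² - 574*1²) - 1*(-290960) = (80433 + 1² - 574*1) + 290960 = (80433 + 1 - 574) + 290960 = 79860 + 290960 = 370820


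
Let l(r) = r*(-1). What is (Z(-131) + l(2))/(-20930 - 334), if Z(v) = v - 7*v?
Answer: -49/1329 ≈ -0.036870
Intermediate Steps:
Z(v) = -6*v
l(r) = -r
(Z(-131) + l(2))/(-20930 - 334) = (-6*(-131) - 1*2)/(-20930 - 334) = (786 - 2)/(-21264) = 784*(-1/21264) = -49/1329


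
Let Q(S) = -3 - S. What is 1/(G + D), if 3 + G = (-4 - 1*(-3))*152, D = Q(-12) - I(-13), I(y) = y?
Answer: -1/133 ≈ -0.0075188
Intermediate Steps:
D = 22 (D = (-3 - 1*(-12)) - 1*(-13) = (-3 + 12) + 13 = 9 + 13 = 22)
G = -155 (G = -3 + (-4 - 1*(-3))*152 = -3 + (-4 + 3)*152 = -3 - 1*152 = -3 - 152 = -155)
1/(G + D) = 1/(-155 + 22) = 1/(-133) = -1/133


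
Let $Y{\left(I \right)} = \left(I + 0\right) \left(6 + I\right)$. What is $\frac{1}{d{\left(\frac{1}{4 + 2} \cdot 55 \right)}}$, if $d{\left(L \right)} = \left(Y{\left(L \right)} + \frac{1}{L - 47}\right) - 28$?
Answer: $\frac{8172}{907103} \approx 0.0090089$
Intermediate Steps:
$Y{\left(I \right)} = I \left(6 + I\right)$
$d{\left(L \right)} = -28 + \frac{1}{-47 + L} + L \left(6 + L\right)$ ($d{\left(L \right)} = \left(L \left(6 + L\right) + \frac{1}{L - 47}\right) - 28 = \left(L \left(6 + L\right) + \frac{1}{-47 + L}\right) - 28 = \left(\frac{1}{-47 + L} + L \left(6 + L\right)\right) - 28 = -28 + \frac{1}{-47 + L} + L \left(6 + L\right)$)
$\frac{1}{d{\left(\frac{1}{4 + 2} \cdot 55 \right)}} = \frac{1}{\frac{1}{-47 + \frac{1}{4 + 2} \cdot 55} \left(1317 + \left(\frac{1}{4 + 2} \cdot 55\right)^{3} - 310 \frac{1}{4 + 2} \cdot 55 - 41 \left(\frac{1}{4 + 2} \cdot 55\right)^{2}\right)} = \frac{1}{\frac{1}{-47 + \frac{1}{6} \cdot 55} \left(1317 + \left(\frac{1}{6} \cdot 55\right)^{3} - 310 \cdot \frac{1}{6} \cdot 55 - 41 \left(\frac{1}{6} \cdot 55\right)^{2}\right)} = \frac{1}{\frac{1}{-47 + \frac{55}{6}} \left(1317 + \left(\frac{55}{6}\right)^{3} - \frac{8525}{3} - 41 \left(\frac{55}{6}\right)^{2}\right)} = \frac{1}{\frac{1}{- \frac{227}{6}} \left(1317 + \frac{166375}{216} - \frac{8525}{3} - \frac{124025}{36}\right)} = \frac{1}{\left(- \frac{6}{227}\right) \left(1317 + \frac{166375}{216} - \frac{8525}{3} - \frac{124025}{36}\right)} = \frac{1}{\left(- \frac{6}{227}\right) \left(- \frac{907103}{216}\right)} = \frac{1}{\frac{907103}{8172}} = \frac{8172}{907103}$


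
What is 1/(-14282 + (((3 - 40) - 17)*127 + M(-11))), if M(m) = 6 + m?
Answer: -1/21145 ≈ -4.7293e-5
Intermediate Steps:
1/(-14282 + (((3 - 40) - 17)*127 + M(-11))) = 1/(-14282 + (((3 - 40) - 17)*127 + (6 - 11))) = 1/(-14282 + ((-37 - 17)*127 - 5)) = 1/(-14282 + (-54*127 - 5)) = 1/(-14282 + (-6858 - 5)) = 1/(-14282 - 6863) = 1/(-21145) = -1/21145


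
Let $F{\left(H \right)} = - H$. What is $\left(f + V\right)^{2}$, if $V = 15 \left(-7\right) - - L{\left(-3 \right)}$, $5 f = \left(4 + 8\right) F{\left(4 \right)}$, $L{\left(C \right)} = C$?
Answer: $\frac{345744}{25} \approx 13830.0$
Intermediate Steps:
$f = - \frac{48}{5}$ ($f = \frac{\left(4 + 8\right) \left(\left(-1\right) 4\right)}{5} = \frac{12 \left(-4\right)}{5} = \frac{1}{5} \left(-48\right) = - \frac{48}{5} \approx -9.6$)
$V = -108$ ($V = 15 \left(-7\right) - 3 = -105 + \left(-3 + 0\right) = -105 - 3 = -108$)
$\left(f + V\right)^{2} = \left(- \frac{48}{5} - 108\right)^{2} = \left(- \frac{588}{5}\right)^{2} = \frac{345744}{25}$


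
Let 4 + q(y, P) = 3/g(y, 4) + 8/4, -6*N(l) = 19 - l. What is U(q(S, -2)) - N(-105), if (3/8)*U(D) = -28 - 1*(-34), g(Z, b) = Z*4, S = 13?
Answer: 110/3 ≈ 36.667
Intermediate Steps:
N(l) = -19/6 + l/6 (N(l) = -(19 - l)/6 = -19/6 + l/6)
g(Z, b) = 4*Z
q(y, P) = -2 + 3/(4*y) (q(y, P) = -4 + (3/((4*y)) + 8/4) = -4 + (3*(1/(4*y)) + 8*(¼)) = -4 + (3/(4*y) + 2) = -4 + (2 + 3/(4*y)) = -2 + 3/(4*y))
U(D) = 16 (U(D) = 8*(-28 - 1*(-34))/3 = 8*(-28 + 34)/3 = (8/3)*6 = 16)
U(q(S, -2)) - N(-105) = 16 - (-19/6 + (⅙)*(-105)) = 16 - (-19/6 - 35/2) = 16 - 1*(-62/3) = 16 + 62/3 = 110/3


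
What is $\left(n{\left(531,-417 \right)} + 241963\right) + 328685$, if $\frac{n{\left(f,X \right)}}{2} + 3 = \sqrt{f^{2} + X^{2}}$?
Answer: $570642 + 30 \sqrt{2026} \approx 5.7199 \cdot 10^{5}$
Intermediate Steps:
$n{\left(f,X \right)} = -6 + 2 \sqrt{X^{2} + f^{2}}$ ($n{\left(f,X \right)} = -6 + 2 \sqrt{f^{2} + X^{2}} = -6 + 2 \sqrt{X^{2} + f^{2}}$)
$\left(n{\left(531,-417 \right)} + 241963\right) + 328685 = \left(\left(-6 + 2 \sqrt{\left(-417\right)^{2} + 531^{2}}\right) + 241963\right) + 328685 = \left(\left(-6 + 2 \sqrt{173889 + 281961}\right) + 241963\right) + 328685 = \left(\left(-6 + 2 \sqrt{455850}\right) + 241963\right) + 328685 = \left(\left(-6 + 2 \cdot 15 \sqrt{2026}\right) + 241963\right) + 328685 = \left(\left(-6 + 30 \sqrt{2026}\right) + 241963\right) + 328685 = \left(241957 + 30 \sqrt{2026}\right) + 328685 = 570642 + 30 \sqrt{2026}$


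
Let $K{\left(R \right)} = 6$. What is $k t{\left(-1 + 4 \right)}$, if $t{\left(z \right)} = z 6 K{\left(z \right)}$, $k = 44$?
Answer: $4752$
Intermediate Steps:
$t{\left(z \right)} = 36 z$ ($t{\left(z \right)} = z 6 \cdot 6 = 6 z 6 = 36 z$)
$k t{\left(-1 + 4 \right)} = 44 \cdot 36 \left(-1 + 4\right) = 44 \cdot 36 \cdot 3 = 44 \cdot 108 = 4752$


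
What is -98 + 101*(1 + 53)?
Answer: 5356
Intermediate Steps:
-98 + 101*(1 + 53) = -98 + 101*54 = -98 + 5454 = 5356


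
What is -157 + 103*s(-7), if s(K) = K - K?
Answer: -157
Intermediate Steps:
s(K) = 0
-157 + 103*s(-7) = -157 + 103*0 = -157 + 0 = -157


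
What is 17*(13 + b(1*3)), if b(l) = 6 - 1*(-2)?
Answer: 357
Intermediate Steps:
b(l) = 8 (b(l) = 6 + 2 = 8)
17*(13 + b(1*3)) = 17*(13 + 8) = 17*21 = 357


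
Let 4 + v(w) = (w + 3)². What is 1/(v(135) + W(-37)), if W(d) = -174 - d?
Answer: 1/18903 ≈ 5.2902e-5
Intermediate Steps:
v(w) = -4 + (3 + w)² (v(w) = -4 + (w + 3)² = -4 + (3 + w)²)
1/(v(135) + W(-37)) = 1/((-4 + (3 + 135)²) + (-174 - 1*(-37))) = 1/((-4 + 138²) + (-174 + 37)) = 1/((-4 + 19044) - 137) = 1/(19040 - 137) = 1/18903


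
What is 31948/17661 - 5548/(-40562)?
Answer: 99561286/51168963 ≈ 1.9457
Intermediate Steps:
31948/17661 - 5548/(-40562) = 31948*(1/17661) - 5548*(-1/40562) = 4564/2523 + 2774/20281 = 99561286/51168963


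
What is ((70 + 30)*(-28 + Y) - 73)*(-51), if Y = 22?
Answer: 34323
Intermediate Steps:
((70 + 30)*(-28 + Y) - 73)*(-51) = ((70 + 30)*(-28 + 22) - 73)*(-51) = (100*(-6) - 73)*(-51) = (-600 - 73)*(-51) = -673*(-51) = 34323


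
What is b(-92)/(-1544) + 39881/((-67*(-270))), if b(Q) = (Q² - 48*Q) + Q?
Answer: -10609916/1745685 ≈ -6.0778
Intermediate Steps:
b(Q) = Q² - 47*Q
b(-92)/(-1544) + 39881/((-67*(-270))) = -92*(-47 - 92)/(-1544) + 39881/((-67*(-270))) = -92*(-139)*(-1/1544) + 39881/18090 = 12788*(-1/1544) + 39881*(1/18090) = -3197/386 + 39881/18090 = -10609916/1745685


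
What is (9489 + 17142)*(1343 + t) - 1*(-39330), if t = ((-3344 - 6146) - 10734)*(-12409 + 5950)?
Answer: 3478758541659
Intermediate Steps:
t = 130626816 (t = (-9490 - 10734)*(-6459) = -20224*(-6459) = 130626816)
(9489 + 17142)*(1343 + t) - 1*(-39330) = (9489 + 17142)*(1343 + 130626816) - 1*(-39330) = 26631*130628159 + 39330 = 3478758502329 + 39330 = 3478758541659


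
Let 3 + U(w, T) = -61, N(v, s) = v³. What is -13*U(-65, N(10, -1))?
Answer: 832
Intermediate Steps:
U(w, T) = -64 (U(w, T) = -3 - 61 = -64)
-13*U(-65, N(10, -1)) = -13*(-64) = 832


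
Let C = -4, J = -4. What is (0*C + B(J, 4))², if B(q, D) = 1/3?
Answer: ⅑ ≈ 0.11111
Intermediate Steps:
B(q, D) = ⅓
(0*C + B(J, 4))² = (0*(-4) + ⅓)² = (0 + ⅓)² = (⅓)² = ⅑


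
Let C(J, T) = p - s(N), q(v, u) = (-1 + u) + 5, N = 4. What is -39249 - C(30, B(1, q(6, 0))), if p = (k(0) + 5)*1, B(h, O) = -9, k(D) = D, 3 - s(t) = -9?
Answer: -39242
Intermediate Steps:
q(v, u) = 4 + u
s(t) = 12 (s(t) = 3 - 1*(-9) = 3 + 9 = 12)
p = 5 (p = (0 + 5)*1 = 5*1 = 5)
C(J, T) = -7 (C(J, T) = 5 - 1*12 = 5 - 12 = -7)
-39249 - C(30, B(1, q(6, 0))) = -39249 - 1*(-7) = -39249 + 7 = -39242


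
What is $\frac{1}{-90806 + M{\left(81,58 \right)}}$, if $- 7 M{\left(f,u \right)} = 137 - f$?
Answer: $- \frac{1}{90814} \approx -1.1012 \cdot 10^{-5}$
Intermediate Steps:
$M{\left(f,u \right)} = - \frac{137}{7} + \frac{f}{7}$ ($M{\left(f,u \right)} = - \frac{137 - f}{7} = - \frac{137}{7} + \frac{f}{7}$)
$\frac{1}{-90806 + M{\left(81,58 \right)}} = \frac{1}{-90806 + \left(- \frac{137}{7} + \frac{1}{7} \cdot 81\right)} = \frac{1}{-90806 + \left(- \frac{137}{7} + \frac{81}{7}\right)} = \frac{1}{-90806 - 8} = \frac{1}{-90814} = - \frac{1}{90814}$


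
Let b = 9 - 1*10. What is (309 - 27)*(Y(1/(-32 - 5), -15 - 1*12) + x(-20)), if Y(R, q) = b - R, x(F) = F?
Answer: -218832/37 ≈ -5914.4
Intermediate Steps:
b = -1 (b = 9 - 10 = -1)
Y(R, q) = -1 - R
(309 - 27)*(Y(1/(-32 - 5), -15 - 1*12) + x(-20)) = (309 - 27)*((-1 - 1/(-32 - 5)) - 20) = 282*((-1 - 1/(-37)) - 20) = 282*((-1 - 1*(-1/37)) - 20) = 282*((-1 + 1/37) - 20) = 282*(-36/37 - 20) = 282*(-776/37) = -218832/37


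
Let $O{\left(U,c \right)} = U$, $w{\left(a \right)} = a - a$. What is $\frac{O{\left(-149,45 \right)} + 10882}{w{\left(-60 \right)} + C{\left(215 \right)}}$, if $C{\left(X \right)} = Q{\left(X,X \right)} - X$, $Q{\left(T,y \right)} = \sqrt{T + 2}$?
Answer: $- \frac{2307595}{46008} - \frac{10733 \sqrt{217}}{46008} \approx -53.593$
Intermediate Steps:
$w{\left(a \right)} = 0$
$Q{\left(T,y \right)} = \sqrt{2 + T}$
$C{\left(X \right)} = \sqrt{2 + X} - X$
$\frac{O{\left(-149,45 \right)} + 10882}{w{\left(-60 \right)} + C{\left(215 \right)}} = \frac{-149 + 10882}{0 + \left(\sqrt{2 + 215} - 215\right)} = \frac{10733}{0 - \left(215 - \sqrt{217}\right)} = \frac{10733}{-215 + \sqrt{217}}$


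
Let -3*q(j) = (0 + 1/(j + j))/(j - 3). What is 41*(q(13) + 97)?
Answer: 3102019/780 ≈ 3976.9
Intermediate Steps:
q(j) = -1/(6*j*(-3 + j)) (q(j) = -(0 + 1/(j + j))/(3*(j - 3)) = -(0 + 1/(2*j))/(3*(-3 + j)) = -1/(2*j)/(3*(-3 + j)) = -1/(6*j*(-3 + j)))
41*(q(13) + 97) = 41*(-1/6/(13*(-3 + 13)) + 97) = 41*(-1/6*1/13/10 + 97) = 41*(-1/6*1/13*1/10 + 97) = 41*(-1/780 + 97) = 41*(75659/780) = 3102019/780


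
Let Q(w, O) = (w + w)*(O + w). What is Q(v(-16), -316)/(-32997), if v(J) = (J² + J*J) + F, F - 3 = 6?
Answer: -213610/32997 ≈ -6.4736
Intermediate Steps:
F = 9 (F = 3 + 6 = 9)
v(J) = 9 + 2*J² (v(J) = (J² + J*J) + 9 = (J² + J²) + 9 = 2*J² + 9 = 9 + 2*J²)
Q(w, O) = 2*w*(O + w) (Q(w, O) = (2*w)*(O + w) = 2*w*(O + w))
Q(v(-16), -316)/(-32997) = (2*(9 + 2*(-16)²)*(-316 + (9 + 2*(-16)²)))/(-32997) = (2*(9 + 2*256)*(-316 + (9 + 2*256)))*(-1/32997) = (2*(9 + 512)*(-316 + (9 + 512)))*(-1/32997) = (2*521*(-316 + 521))*(-1/32997) = (2*521*205)*(-1/32997) = 213610*(-1/32997) = -213610/32997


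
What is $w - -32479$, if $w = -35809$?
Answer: $-3330$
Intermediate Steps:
$w - -32479 = -35809 - -32479 = -35809 + 32479 = -3330$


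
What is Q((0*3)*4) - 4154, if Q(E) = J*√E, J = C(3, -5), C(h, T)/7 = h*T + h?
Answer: -4154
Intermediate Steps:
C(h, T) = 7*h + 7*T*h (C(h, T) = 7*(h*T + h) = 7*(T*h + h) = 7*(h + T*h) = 7*h + 7*T*h)
J = -84 (J = 7*3*(1 - 5) = 7*3*(-4) = -84)
Q(E) = -84*√E
Q((0*3)*4) - 4154 = -84*√((0*3)*4) - 4154 = -84*√(0*4) - 4154 = -84*√0 - 4154 = -84*0 - 4154 = 0 - 4154 = -4154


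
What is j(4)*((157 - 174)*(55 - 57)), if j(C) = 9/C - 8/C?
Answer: 17/2 ≈ 8.5000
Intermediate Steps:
j(C) = 1/C
j(4)*((157 - 174)*(55 - 57)) = ((157 - 174)*(55 - 57))/4 = (-17*(-2))/4 = (¼)*34 = 17/2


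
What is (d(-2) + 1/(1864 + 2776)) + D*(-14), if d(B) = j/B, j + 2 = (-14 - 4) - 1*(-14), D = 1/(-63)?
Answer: 134569/41760 ≈ 3.2224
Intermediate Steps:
D = -1/63 ≈ -0.015873
j = -6 (j = -2 + ((-14 - 4) - 1*(-14)) = -2 + (-18 + 14) = -2 - 4 = -6)
d(B) = -6/B
(d(-2) + 1/(1864 + 2776)) + D*(-14) = (-6/(-2) + 1/(1864 + 2776)) - 1/63*(-14) = (-6*(-1/2) + 1/4640) + 2/9 = (3 + 1/4640) + 2/9 = 13921/4640 + 2/9 = 134569/41760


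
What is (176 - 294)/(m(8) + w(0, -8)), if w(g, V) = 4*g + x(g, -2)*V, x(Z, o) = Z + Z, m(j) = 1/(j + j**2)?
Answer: -8496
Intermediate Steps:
x(Z, o) = 2*Z
w(g, V) = 4*g + 2*V*g (w(g, V) = 4*g + (2*g)*V = 4*g + 2*V*g)
(176 - 294)/(m(8) + w(0, -8)) = (176 - 294)/(1/(8*(1 + 8)) + 2*0*(2 - 8)) = -118/((1/8)/9 + 2*0*(-6)) = -118/((1/8)*(1/9) + 0) = -118/(1/72 + 0) = -118/1/72 = -118*72 = -8496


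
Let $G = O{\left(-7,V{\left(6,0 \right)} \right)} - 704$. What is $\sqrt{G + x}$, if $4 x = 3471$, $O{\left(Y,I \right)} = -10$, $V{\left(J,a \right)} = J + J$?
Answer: $\frac{\sqrt{615}}{2} \approx 12.4$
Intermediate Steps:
$V{\left(J,a \right)} = 2 J$
$x = \frac{3471}{4}$ ($x = \frac{1}{4} \cdot 3471 = \frac{3471}{4} \approx 867.75$)
$G = -714$ ($G = -10 - 704 = -714$)
$\sqrt{G + x} = \sqrt{-714 + \frac{3471}{4}} = \sqrt{\frac{615}{4}} = \frac{\sqrt{615}}{2}$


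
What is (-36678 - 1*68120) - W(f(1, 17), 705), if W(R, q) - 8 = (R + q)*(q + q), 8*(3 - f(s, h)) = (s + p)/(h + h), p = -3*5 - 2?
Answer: -18753872/17 ≈ -1.1032e+6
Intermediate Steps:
p = -17 (p = -15 - 2 = -17)
f(s, h) = 3 - (-17 + s)/(16*h) (f(s, h) = 3 - (s - 17)/(8*(h + h)) = 3 - (-17 + s)/(8*(2*h)) = 3 - (-17 + s)*1/(2*h)/8 = 3 - (-17 + s)/(16*h))
W(R, q) = 8 + 2*q*(R + q) (W(R, q) = 8 + (R + q)*(q + q) = 8 + (R + q)*(2*q) = 8 + 2*q*(R + q))
(-36678 - 1*68120) - W(f(1, 17), 705) = (-36678 - 1*68120) - (8 + 2*705**2 + 2*((1/16)*(17 - 1*1 + 48*17)/17)*705) = (-36678 - 68120) - (8 + 2*497025 + 2*((1/16)*(1/17)*(17 - 1 + 816))*705) = -104798 - (8 + 994050 + 2*((1/16)*(1/17)*832)*705) = -104798 - (8 + 994050 + 2*(52/17)*705) = -104798 - (8 + 994050 + 73320/17) = -104798 - 1*16972306/17 = -104798 - 16972306/17 = -18753872/17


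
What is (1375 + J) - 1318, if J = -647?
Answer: -590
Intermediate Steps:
(1375 + J) - 1318 = (1375 - 647) - 1318 = 728 - 1318 = -590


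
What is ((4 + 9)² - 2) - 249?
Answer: -82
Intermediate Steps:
((4 + 9)² - 2) - 249 = (13² - 2) - 249 = (169 - 2) - 249 = 167 - 249 = -82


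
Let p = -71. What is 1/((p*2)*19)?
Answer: -1/2698 ≈ -0.00037064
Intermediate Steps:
1/((p*2)*19) = 1/(-71*2*19) = 1/(-142*19) = 1/(-2698) = -1/2698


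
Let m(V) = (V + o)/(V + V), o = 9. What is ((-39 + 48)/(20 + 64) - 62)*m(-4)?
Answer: 8665/224 ≈ 38.683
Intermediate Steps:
m(V) = (9 + V)/(2*V) (m(V) = (V + 9)/(V + V) = (9 + V)/((2*V)) = (9 + V)*(1/(2*V)) = (9 + V)/(2*V))
((-39 + 48)/(20 + 64) - 62)*m(-4) = ((-39 + 48)/(20 + 64) - 62)*((½)*(9 - 4)/(-4)) = (9/84 - 62)*((½)*(-¼)*5) = (9*(1/84) - 62)*(-5/8) = (3/28 - 62)*(-5/8) = -1733/28*(-5/8) = 8665/224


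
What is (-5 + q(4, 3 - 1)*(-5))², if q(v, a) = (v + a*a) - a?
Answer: 1225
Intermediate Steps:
q(v, a) = v + a² - a (q(v, a) = (v + a²) - a = v + a² - a)
(-5 + q(4, 3 - 1)*(-5))² = (-5 + (4 + (3 - 1)² - (3 - 1))*(-5))² = (-5 + (4 + 2² - 1*2)*(-5))² = (-5 + (4 + 4 - 2)*(-5))² = (-5 + 6*(-5))² = (-5 - 30)² = (-35)² = 1225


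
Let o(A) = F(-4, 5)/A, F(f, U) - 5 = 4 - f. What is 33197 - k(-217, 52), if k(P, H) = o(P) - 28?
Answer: 7209838/217 ≈ 33225.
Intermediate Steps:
F(f, U) = 9 - f (F(f, U) = 5 + (4 - f) = 9 - f)
o(A) = 13/A (o(A) = (9 - 1*(-4))/A = (9 + 4)/A = 13/A)
k(P, H) = -28 + 13/P (k(P, H) = 13/P - 28 = -28 + 13/P)
33197 - k(-217, 52) = 33197 - (-28 + 13/(-217)) = 33197 - (-28 + 13*(-1/217)) = 33197 - (-28 - 13/217) = 33197 - 1*(-6089/217) = 33197 + 6089/217 = 7209838/217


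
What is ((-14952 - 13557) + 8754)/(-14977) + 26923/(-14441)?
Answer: -117943816/216282857 ≈ -0.54532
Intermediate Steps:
((-14952 - 13557) + 8754)/(-14977) + 26923/(-14441) = (-28509 + 8754)*(-1/14977) + 26923*(-1/14441) = -19755*(-1/14977) - 26923/14441 = 19755/14977 - 26923/14441 = -117943816/216282857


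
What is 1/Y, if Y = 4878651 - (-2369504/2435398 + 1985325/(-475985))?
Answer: 115921291703/565540121978622232 ≈ 2.0497e-7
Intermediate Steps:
Y = 565540121978622232/115921291703 (Y = 4878651 - (-2369504*1/2435398 + 1985325*(-1/475985)) = 4878651 - (-1184752/1217699 - 397065/95197) = 4878651 - 1*(-596290489579/115921291703) = 4878651 + 596290489579/115921291703 = 565540121978622232/115921291703 ≈ 4.8787e+6)
1/Y = 1/(565540121978622232/115921291703) = 115921291703/565540121978622232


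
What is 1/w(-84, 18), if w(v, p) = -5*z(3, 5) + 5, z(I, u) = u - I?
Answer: -⅕ ≈ -0.20000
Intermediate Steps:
w(v, p) = -5 (w(v, p) = -5*(5 - 1*3) + 5 = -5*(5 - 3) + 5 = -5*2 + 5 = -10 + 5 = -5)
1/w(-84, 18) = 1/(-5) = -⅕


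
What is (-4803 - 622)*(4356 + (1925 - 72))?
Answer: -33683825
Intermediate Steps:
(-4803 - 622)*(4356 + (1925 - 72)) = -5425*(4356 + 1853) = -5425*6209 = -33683825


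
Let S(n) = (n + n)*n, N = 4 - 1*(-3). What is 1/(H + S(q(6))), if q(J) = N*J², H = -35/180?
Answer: 36/4572281 ≈ 7.8735e-6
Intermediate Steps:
H = -7/36 (H = -35*1/180 = -7/36 ≈ -0.19444)
N = 7 (N = 4 + 3 = 7)
q(J) = 7*J²
S(n) = 2*n² (S(n) = (2*n)*n = 2*n²)
1/(H + S(q(6))) = 1/(-7/36 + 2*(7*6²)²) = 1/(-7/36 + 2*(7*36)²) = 1/(-7/36 + 2*252²) = 1/(-7/36 + 2*63504) = 1/(-7/36 + 127008) = 1/(4572281/36) = 36/4572281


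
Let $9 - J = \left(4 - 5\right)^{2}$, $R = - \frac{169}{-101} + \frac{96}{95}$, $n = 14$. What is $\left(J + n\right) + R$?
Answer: $\frac{236841}{9595} \approx 24.684$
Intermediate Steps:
$R = \frac{25751}{9595}$ ($R = \left(-169\right) \left(- \frac{1}{101}\right) + 96 \cdot \frac{1}{95} = \frac{169}{101} + \frac{96}{95} = \frac{25751}{9595} \approx 2.6838$)
$J = 8$ ($J = 9 - \left(4 - 5\right)^{2} = 9 - \left(-1\right)^{2} = 9 - 1 = 8$)
$\left(J + n\right) + R = \left(8 + 14\right) + \frac{25751}{9595} = 22 + \frac{25751}{9595} = \frac{236841}{9595}$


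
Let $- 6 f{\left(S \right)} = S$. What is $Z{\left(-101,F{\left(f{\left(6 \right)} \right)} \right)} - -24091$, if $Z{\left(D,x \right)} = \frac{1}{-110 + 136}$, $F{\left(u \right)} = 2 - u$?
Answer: $\frac{626367}{26} \approx 24091.0$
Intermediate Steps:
$f{\left(S \right)} = - \frac{S}{6}$
$Z{\left(D,x \right)} = \frac{1}{26}$
$Z{\left(-101,F{\left(f{\left(6 \right)} \right)} \right)} - -24091 = \frac{1}{26} - -24091 = \frac{1}{26} + 24091 = \frac{626367}{26}$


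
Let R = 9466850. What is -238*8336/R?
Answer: -991984/4733425 ≈ -0.20957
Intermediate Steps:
-238*8336/R = -238*8336/9466850 = -1983968/9466850 = -1*991984/4733425 = -991984/4733425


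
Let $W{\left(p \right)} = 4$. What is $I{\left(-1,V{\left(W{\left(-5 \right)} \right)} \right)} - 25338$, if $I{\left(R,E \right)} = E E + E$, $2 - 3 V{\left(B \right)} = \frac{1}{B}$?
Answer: $- \frac{3648539}{144} \approx -25337.0$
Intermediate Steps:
$V{\left(B \right)} = \frac{2}{3} - \frac{1}{3 B}$
$I{\left(R,E \right)} = E + E^{2}$ ($I{\left(R,E \right)} = E^{2} + E = E + E^{2}$)
$I{\left(-1,V{\left(W{\left(-5 \right)} \right)} \right)} - 25338 = \frac{-1 + 2 \cdot 4}{3 \cdot 4} \left(1 + \frac{-1 + 2 \cdot 4}{3 \cdot 4}\right) - 25338 = \frac{1}{3} \cdot \frac{1}{4} \left(-1 + 8\right) \left(1 + \frac{1}{3} \cdot \frac{1}{4} \left(-1 + 8\right)\right) - 25338 = \frac{1}{3} \cdot \frac{1}{4} \cdot 7 \left(1 + \frac{1}{3} \cdot \frac{1}{4} \cdot 7\right) - 25338 = \frac{7 \left(1 + \frac{7}{12}\right)}{12} - 25338 = \frac{7}{12} \cdot \frac{19}{12} - 25338 = \frac{133}{144} - 25338 = - \frac{3648539}{144}$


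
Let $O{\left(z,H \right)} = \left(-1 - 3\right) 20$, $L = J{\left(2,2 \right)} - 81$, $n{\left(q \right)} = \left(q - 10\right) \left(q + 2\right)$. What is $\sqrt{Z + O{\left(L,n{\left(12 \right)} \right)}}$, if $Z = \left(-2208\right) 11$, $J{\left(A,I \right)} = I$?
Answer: $4 i \sqrt{1523} \approx 156.1 i$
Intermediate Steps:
$n{\left(q \right)} = \left(-10 + q\right) \left(2 + q\right)$
$Z = -24288$
$L = -79$ ($L = 2 - 81 = -79$)
$O{\left(z,H \right)} = -80$ ($O{\left(z,H \right)} = \left(-1 - 3\right) 20 = \left(-4\right) 20 = -80$)
$\sqrt{Z + O{\left(L,n{\left(12 \right)} \right)}} = \sqrt{-24288 - 80} = \sqrt{-24368} = 4 i \sqrt{1523}$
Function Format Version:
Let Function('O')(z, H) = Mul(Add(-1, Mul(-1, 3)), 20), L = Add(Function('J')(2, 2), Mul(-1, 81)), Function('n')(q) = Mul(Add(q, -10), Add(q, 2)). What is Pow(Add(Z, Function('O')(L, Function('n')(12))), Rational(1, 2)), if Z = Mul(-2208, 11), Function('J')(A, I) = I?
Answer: Mul(4, I, Pow(1523, Rational(1, 2))) ≈ Mul(156.10, I)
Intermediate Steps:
Function('n')(q) = Mul(Add(-10, q), Add(2, q))
Z = -24288
L = -79 (L = Add(2, Mul(-1, 81)) = Add(2, -81) = -79)
Function('O')(z, H) = -80 (Function('O')(z, H) = Mul(Add(-1, -3), 20) = Mul(-4, 20) = -80)
Pow(Add(Z, Function('O')(L, Function('n')(12))), Rational(1, 2)) = Pow(Add(-24288, -80), Rational(1, 2)) = Pow(-24368, Rational(1, 2)) = Mul(4, I, Pow(1523, Rational(1, 2)))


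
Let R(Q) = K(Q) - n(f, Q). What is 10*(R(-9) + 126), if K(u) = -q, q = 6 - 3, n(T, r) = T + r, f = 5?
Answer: 1270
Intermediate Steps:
q = 3
K(u) = -3 (K(u) = -1*3 = -3)
R(Q) = -8 - Q (R(Q) = -3 - (5 + Q) = -3 + (-5 - Q) = -8 - Q)
10*(R(-9) + 126) = 10*((-8 - 1*(-9)) + 126) = 10*((-8 + 9) + 126) = 10*(1 + 126) = 10*127 = 1270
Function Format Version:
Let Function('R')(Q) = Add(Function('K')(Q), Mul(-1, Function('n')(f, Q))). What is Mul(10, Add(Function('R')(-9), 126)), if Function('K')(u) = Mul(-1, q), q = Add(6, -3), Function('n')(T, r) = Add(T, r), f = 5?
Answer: 1270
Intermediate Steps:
q = 3
Function('K')(u) = -3 (Function('K')(u) = Mul(-1, 3) = -3)
Function('R')(Q) = Add(-8, Mul(-1, Q)) (Function('R')(Q) = Add(-3, Mul(-1, Add(5, Q))) = Add(-3, Add(-5, Mul(-1, Q))) = Add(-8, Mul(-1, Q)))
Mul(10, Add(Function('R')(-9), 126)) = Mul(10, Add(Add(-8, Mul(-1, -9)), 126)) = Mul(10, Add(Add(-8, 9), 126)) = Mul(10, Add(1, 126)) = Mul(10, 127) = 1270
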